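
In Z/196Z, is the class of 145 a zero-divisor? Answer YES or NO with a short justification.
NO

gcd(145, 196) = 1, so 145 is a unit in Z/196Z (it has a multiplicative inverse). A unit cannot be a zero-divisor: if 145·b ≡ 0 then multiplying both sides by 145^(−1) gives b ≡ 0. So 145 is not a zero-divisor.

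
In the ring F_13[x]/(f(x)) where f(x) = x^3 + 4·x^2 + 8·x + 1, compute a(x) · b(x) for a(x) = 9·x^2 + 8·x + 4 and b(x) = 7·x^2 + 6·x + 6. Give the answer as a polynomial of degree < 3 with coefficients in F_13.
a · b ≡ 12·x^2 + x + 10 (mod f(x))

Multiply as integer polynomials: a · b = 63·x^4 + 110·x^3 + 130·x^2 + 72·x + 24. Reducing coefficients mod 13: a · b ≡ 11·x^4 + 6·x^3 + 7·x + 11. Now divide by f(x) = x^3 + 4·x^2 + 8·x + 1 in F_13[x], eliminating the leading term at each step:
  leading term 11·x^4: subtract (11·x)·f(x) = 11·x^4 + 5·x^3 + 10·x^2 + 11·x, leaving x^3 + 3·x^2 + 9·x + 11 (coefficients mod 13)
  leading term x^3: subtract (1)·f(x) = x^3 + 4·x^2 + 8·x + 1, leaving 12·x^2 + x + 10 (coefficients mod 13)
The degree is now < 3, so this is the remainder. Hence a · b ≡ 12·x^2 + x + 10 in F_13[x]/(f).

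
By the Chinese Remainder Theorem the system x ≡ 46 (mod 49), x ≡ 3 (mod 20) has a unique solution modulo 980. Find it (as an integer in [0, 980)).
The moduli 49, 20 are pairwise coprime, so by the CRT there is a unique solution mod 49·20 = 980.
Solve by successive substitution. Start with x ≡ 46 (mod 49).
  Combine with x ≡ 3 (mod 20): write x = 46 + 49·t and require 46 + 49·t ≡ 3 (mod 20), i.e. 49·t ≡ 3 − 46 ≡ 17 (mod 20). Since 49^(−1) ≡ 9 (mod 20) (49 ≡ 9 (mod 20)), t ≡ 9·17 ≡ 13 (mod 20). So x ≡ 46 + 49·13 = 683 (mod 980).
Unique solution in [0, 980): x = 683.

Final answer: x ≡ 683 (mod 980); the representative in [0, 980) is 683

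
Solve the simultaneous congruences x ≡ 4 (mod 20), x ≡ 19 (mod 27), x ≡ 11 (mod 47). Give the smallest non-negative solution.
The moduli 20, 27, 47 are pairwise coprime, so by the CRT there is a unique solution mod 20·27·47 = 25380.
Solve by successive substitution. Start with x ≡ 4 (mod 20).
  Combine with x ≡ 19 (mod 27): write x = 4 + 20·t and require 4 + 20·t ≡ 19 (mod 27), i.e. 20·t ≡ 19 − 4 ≡ 15 (mod 27). Since 20^(−1) ≡ 23 (mod 27), t ≡ 23·15 ≡ 21 (mod 27). So x ≡ 4 + 20·21 = 424 (mod 540).
  Combine with x ≡ 11 (mod 47): write x = 424 + 540·t and require 424 + 540·t ≡ 11 (mod 47), i.e. 540·t ≡ 11 − 424 ≡ 10 (mod 47). Since 540^(−1) ≡ 45 (mod 47) (540 ≡ 23 (mod 47)), t ≡ 45·10 ≡ 27 (mod 47). So x ≡ 424 + 540·27 = 15004 (mod 25380).
Unique solution in [0, 25380): x = 15004.

Final answer: x ≡ 15004 (mod 25380); the representative in [0, 25380) is 15004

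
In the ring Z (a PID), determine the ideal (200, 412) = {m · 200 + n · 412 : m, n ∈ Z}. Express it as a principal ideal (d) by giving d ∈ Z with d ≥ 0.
(200, 412) = (4); d = 4

In the PID Z, (a, b) is generated by gcd(a, b). Compute gcd(412, 200) with the extended Euclidean algorithm, tracking rows (r, s, t) with s·412 + t·200 = r:
  row A: (412, 1, 0)   [1·412 + 0·200 = 412]
  row B: (200, 0, 1)   [0·412 + 1·200 = 200]
  412 = 2·200 + 12   → row C = row A − 2·row B = (12, 1, −2)   [check: 1·412 − 2·200 = 12]
  200 = 16·12 + 8   → row D = row B − 16·row C = (8, −16, 33)   [check: −16·412 + 33·200 = 8]
  12 = 1·8 + 4   → row E = row C − 1·row D = (4, 17, −35)   [check: 17·412 − 35·200 = 4]
  8 = 2·4 + 0   → remainder 0, stop. gcd = 4 (last nonzero row E).
So gcd(200, 412) = 4, with Bézout identity 17·412 − 35·200 = 4. Containment (⊇): the Bézout identity exhibits 4 as an element of (200, 412), giving (4) ⊆ (200, 412). Containment (⊆): since 4 | 200 and 4 | 412 (200 = 4·50, 412 = 4·103), every Z-linear combination of 200 and 412 is divisible by 4, so (200, 412) ⊆ (4). Therefore (200, 412) = (4), d = 4.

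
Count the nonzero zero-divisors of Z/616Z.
Z/616Z has 375 nonzero zero-divisors

In Z/616Z each nonzero element is either a unit (gcd with 616 is 1) or a zero-divisor (gcd > 1). The number of units is φ(616): factorise 616 = 2^3 · 7 · 11, so φ(616) = (2^3 − 2^2) · (7 − 1) · (11 − 1) = 4 · 6 · 10 = 240. The nonzero elements number 616 − 1 = 615. Hence the nonzero zero-divisors number 615 − 240 = 375.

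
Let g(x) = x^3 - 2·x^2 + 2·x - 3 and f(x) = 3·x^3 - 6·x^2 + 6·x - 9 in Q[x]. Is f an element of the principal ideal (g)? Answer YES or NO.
In Q[x] the ideal (g) consists of all multiples of g, so f ∈ (g) iff g | f, i.e. iff the remainder of f on division by g is 0. Divide f by g (g is monic, so eliminate the leading term of the running remainder at each step):
  leading term 3·x^3: subtract (3)·g(x) = 3·x^3 - 6·x^2 + 6·x - 9, leaving 0
The remainder is 0, so f(x) = g(x) · h(x) with h(x) = 3. Hence g | f, i.e. f ∈ (g).

Final answer: YES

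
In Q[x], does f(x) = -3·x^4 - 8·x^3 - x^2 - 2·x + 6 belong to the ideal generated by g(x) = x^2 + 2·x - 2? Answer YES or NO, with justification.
In Q[x] the ideal (g) consists of all multiples of g, so f ∈ (g) iff g | f, i.e. iff the remainder of f on division by g is 0. Divide f by g (g is monic, so eliminate the leading term of the running remainder at each step):
  leading term -3·x^4: subtract (-3·x^2)·g(x) = -3·x^4 - 6·x^3 + 6·x^2, leaving -2·x^3 - 7·x^2 - 2·x + 6
  leading term -2·x^3: subtract (-2·x)·g(x) = -2·x^3 - 4·x^2 + 4·x, leaving -3·x^2 - 6·x + 6
  leading term -3·x^2: subtract (-3)·g(x) = -3·x^2 - 6·x + 6, leaving 0
The remainder is 0, so f(x) = g(x) · h(x) with h(x) = -3·x^2 - 2·x - 3. Hence g | f, i.e. f ∈ (g).

Final answer: YES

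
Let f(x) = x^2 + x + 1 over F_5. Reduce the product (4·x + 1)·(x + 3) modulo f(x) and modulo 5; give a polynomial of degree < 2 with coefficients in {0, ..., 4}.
Multiply as integer polynomials: a · b = 4·x^2 + 13·x + 3. Reducing coefficients mod 5: a · b ≡ 4·x^2 + 3·x + 3. Now divide by f(x) = x^2 + x + 1 in F_5[x], eliminating the leading term at each step:
  leading term 4·x^2: subtract (4)·f(x) = 4·x^2 + 4·x + 4, leaving 4·x + 4 (coefficients mod 5)
The degree is now < 2, so this is the remainder. Hence a · b ≡ 4·x + 4 in F_5[x]/(f).

Final answer: a · b ≡ 4·x + 4 (mod f(x))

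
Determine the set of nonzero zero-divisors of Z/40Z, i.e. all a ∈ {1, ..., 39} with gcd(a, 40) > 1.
An element a ∈ Z/40Z (with a ≠ 0) is a zero-divisor iff gcd(a, 40) > 1 (because a is a unit precisely when gcd(a, n) = 1, and in Z/nZ every nonzero, non-unit element is a zero-divisor). Scan a = 1, ..., 39 and keep those with gcd(a, 40) > 1:
  gcd(2, 40) = 2, gcd(4, 40) = 4, gcd(5, 40) = 5, gcd(6, 40) = 2, gcd(8, 40) = 8, gcd(10, 40) = 10, gcd(12, 40) = 4, gcd(14, 40) = 2, gcd(15, 40) = 5, gcd(16, 40) = 8, gcd(18, 40) = 2, gcd(20, 40) = 20, gcd(22, 40) = 2, gcd(24, 40) = 8, gcd(25, 40) = 5, gcd(26, 40) = 2, gcd(28, 40) = 4, gcd(30, 40) = 10, gcd(32, 40) = 8, gcd(34, 40) = 2, gcd(35, 40) = 5, gcd(36, 40) = 4, gcd(38, 40) = 2.
All other a ∈ {1, ..., 39} have gcd(a, 40) = 1 and are units. So the nonzero zero-divisors are exactly the 23 values of a appearing in this scan.

Final answer: nonzero zero-divisors of Z/40Z = {2, 4, 5, 6, 8, 10, 12, 14, 15, 16, 18, 20, 22, 24, 25, 26, 28, 30, 32, 34, 35, 36, 38}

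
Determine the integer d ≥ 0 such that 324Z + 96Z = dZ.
(324, 96) = (12); d = 12

In the PID Z, (a, b) is generated by gcd(a, b). Compute gcd(324, 96) with the extended Euclidean algorithm, tracking rows (r, s, t) with s·324 + t·96 = r:
  row A: (324, 1, 0)   [1·324 + 0·96 = 324]
  row B: (96, 0, 1)   [0·324 + 1·96 = 96]
  324 = 3·96 + 36   → row C = row A − 3·row B = (36, 1, −3)   [check: 1·324 − 3·96 = 36]
  96 = 2·36 + 24   → row D = row B − 2·row C = (24, −2, 7)   [check: −2·324 + 7·96 = 24]
  36 = 1·24 + 12   → row E = row C − 1·row D = (12, 3, −10)   [check: 3·324 − 10·96 = 12]
  24 = 2·12 + 0   → remainder 0, stop. gcd = 12 (last nonzero row E).
So gcd(324, 96) = 12, with Bézout identity 3·324 − 10·96 = 12. Containment (⊇): the Bézout identity exhibits 12 as an element of (324, 96), giving (12) ⊆ (324, 96). Containment (⊆): since 12 | 324 and 12 | 96 (324 = 12·27, 96 = 12·8), every Z-linear combination of 324 and 96 is divisible by 12, so (324, 96) ⊆ (12). Therefore (324, 96) = (12), d = 12.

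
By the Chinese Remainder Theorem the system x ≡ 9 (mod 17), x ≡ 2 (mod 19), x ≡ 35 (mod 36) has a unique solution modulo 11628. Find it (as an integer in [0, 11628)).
x ≡ 5075 (mod 11628); the representative in [0, 11628) is 5075

The moduli 17, 19, 36 are pairwise coprime, so by the CRT there is a unique solution mod 17·19·36 = 11628.
Solve by successive substitution. Start with x ≡ 9 (mod 17).
  Combine with x ≡ 2 (mod 19): write x = 9 + 17·t and require 9 + 17·t ≡ 2 (mod 19), i.e. 17·t ≡ 2 − 9 ≡ 12 (mod 19). Since 17^(−1) ≡ 9 (mod 19), t ≡ 9·12 ≡ 13 (mod 19). So x ≡ 9 + 17·13 = 230 (mod 323).
  Combine with x ≡ 35 (mod 36): write x = 230 + 323·t and require 230 + 323·t ≡ 35 (mod 36), i.e. 323·t ≡ 35 − 230 ≡ 21 (mod 36). Since 323^(−1) ≡ 35 (mod 36) (323 ≡ 35 (mod 36)), t ≡ 35·21 ≡ 15 (mod 36). So x ≡ 230 + 323·15 = 5075 (mod 11628).
Unique solution in [0, 11628): x = 5075.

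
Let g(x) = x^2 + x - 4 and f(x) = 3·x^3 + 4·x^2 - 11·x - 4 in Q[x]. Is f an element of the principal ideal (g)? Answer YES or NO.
In Q[x] the ideal (g) consists of all multiples of g, so f ∈ (g) iff g | f, i.e. iff the remainder of f on division by g is 0. Divide f by g (g is monic, so eliminate the leading term of the running remainder at each step):
  leading term 3·x^3: subtract (3·x)·g(x) = 3·x^3 + 3·x^2 - 12·x, leaving x^2 + x - 4
  leading term x^2: subtract (1)·g(x) = x^2 + x - 4, leaving 0
The remainder is 0, so f(x) = g(x) · h(x) with h(x) = 3·x + 1. Hence g | f, i.e. f ∈ (g).

Final answer: YES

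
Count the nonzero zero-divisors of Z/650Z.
Z/650Z has 409 nonzero zero-divisors

In Z/650Z each nonzero element is either a unit (gcd with 650 is 1) or a zero-divisor (gcd > 1). The number of units is φ(650): factorise 650 = 2 · 5^2 · 13, so φ(650) = (2 − 1) · (5^2 − 5^1) · (13 − 1) = 1 · 20 · 12 = 240. The nonzero elements number 650 − 1 = 649. Hence the nonzero zero-divisors number 649 − 240 = 409.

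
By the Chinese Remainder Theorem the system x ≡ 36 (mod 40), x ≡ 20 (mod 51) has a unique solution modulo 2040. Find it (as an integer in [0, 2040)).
x ≡ 836 (mod 2040); the representative in [0, 2040) is 836

The moduli 40, 51 are pairwise coprime, so by the CRT there is a unique solution mod 40·51 = 2040.
Solve by successive substitution. Start with x ≡ 36 (mod 40).
  Combine with x ≡ 20 (mod 51): write x = 36 + 40·t and require 36 + 40·t ≡ 20 (mod 51), i.e. 40·t ≡ 20 − 36 ≡ 35 (mod 51). Since 40^(−1) ≡ 37 (mod 51), t ≡ 37·35 ≡ 20 (mod 51). So x ≡ 36 + 40·20 = 836 (mod 2040).
Unique solution in [0, 2040): x = 836.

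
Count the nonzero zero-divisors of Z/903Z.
In Z/903Z each nonzero element is either a unit (gcd with 903 is 1) or a zero-divisor (gcd > 1). The number of units is φ(903): factorise 903 = 3 · 7 · 43, so φ(903) = (3 − 1) · (7 − 1) · (43 − 1) = 2 · 6 · 42 = 504. The nonzero elements number 903 − 1 = 902. Hence the nonzero zero-divisors number 902 − 504 = 398.

Final answer: Z/903Z has 398 nonzero zero-divisors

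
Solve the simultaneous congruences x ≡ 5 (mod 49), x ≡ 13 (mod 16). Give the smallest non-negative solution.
x ≡ 397 (mod 784); the representative in [0, 784) is 397

The moduli 49, 16 are pairwise coprime, so by the CRT there is a unique solution mod 49·16 = 784.
Solve by successive substitution. Start with x ≡ 5 (mod 49).
  Combine with x ≡ 13 (mod 16): write x = 5 + 49·t and require 5 + 49·t ≡ 13 (mod 16), i.e. 49·t ≡ 13 − 5 ≡ 8 (mod 16). Since 49^(−1) ≡ 1 (mod 16) (49 ≡ 1 (mod 16)), t ≡ 1·8 ≡ 8 (mod 16). So x ≡ 5 + 49·8 = 397 (mod 784).
Unique solution in [0, 784): x = 397.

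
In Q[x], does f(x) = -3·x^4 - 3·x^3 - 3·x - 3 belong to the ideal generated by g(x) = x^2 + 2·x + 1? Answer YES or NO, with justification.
YES

In Q[x] the ideal (g) consists of all multiples of g, so f ∈ (g) iff g | f, i.e. iff the remainder of f on division by g is 0. Divide f by g (g is monic, so eliminate the leading term of the running remainder at each step):
  leading term -3·x^4: subtract (-3·x^2)·g(x) = -3·x^4 - 6·x^3 - 3·x^2, leaving 3·x^3 + 3·x^2 - 3·x - 3
  leading term 3·x^3: subtract (3·x)·g(x) = 3·x^3 + 6·x^2 + 3·x, leaving -3·x^2 - 6·x - 3
  leading term -3·x^2: subtract (-3)·g(x) = -3·x^2 - 6·x - 3, leaving 0
The remainder is 0, so f(x) = g(x) · h(x) with h(x) = -3·x^2 + 3·x - 3. Hence g | f, i.e. f ∈ (g).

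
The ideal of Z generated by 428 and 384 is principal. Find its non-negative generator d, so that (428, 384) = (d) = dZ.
In the PID Z, (a, b) is generated by gcd(a, b). Compute gcd(428, 384) with the extended Euclidean algorithm, tracking rows (r, s, t) with s·428 + t·384 = r:
  row A: (428, 1, 0)   [1·428 + 0·384 = 428]
  row B: (384, 0, 1)   [0·428 + 1·384 = 384]
  428 = 1·384 + 44   → row C = row A − 1·row B = (44, 1, −1)   [check: 1·428 − 1·384 = 44]
  384 = 8·44 + 32   → row D = row B − 8·row C = (32, −8, 9)   [check: −8·428 + 9·384 = 32]
  44 = 1·32 + 12   → row E = row C − 1·row D = (12, 9, −10)   [check: 9·428 − 10·384 = 12]
  32 = 2·12 + 8   → row F = row D − 2·row E = (8, −26, 29)   [check: −26·428 + 29·384 = 8]
  12 = 1·8 + 4   → row G = row E − 1·row F = (4, 35, −39)   [check: 35·428 − 39·384 = 4]
  8 = 2·4 + 0   → remainder 0, stop. gcd = 4 (last nonzero row G).
So gcd(428, 384) = 4, with Bézout identity 35·428 − 39·384 = 4. Containment (⊇): the Bézout identity exhibits 4 as an element of (428, 384), giving (4) ⊆ (428, 384). Containment (⊆): since 4 | 428 and 4 | 384 (428 = 4·107, 384 = 4·96), every Z-linear combination of 428 and 384 is divisible by 4, so (428, 384) ⊆ (4). Therefore (428, 384) = (4), d = 4.

Final answer: (428, 384) = (4); d = 4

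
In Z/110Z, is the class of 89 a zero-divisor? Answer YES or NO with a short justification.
gcd(89, 110) = 1, so 89 is a unit in Z/110Z (it has a multiplicative inverse). A unit cannot be a zero-divisor: if 89·b ≡ 0 then multiplying both sides by 89^(−1) gives b ≡ 0. So 89 is not a zero-divisor.

Final answer: NO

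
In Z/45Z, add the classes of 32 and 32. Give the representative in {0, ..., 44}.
19

Both summands are already reduced mod 45. 32 + 32 = 64; 64 = 1·45 + 19, so (32 + 32) mod 45 = 19.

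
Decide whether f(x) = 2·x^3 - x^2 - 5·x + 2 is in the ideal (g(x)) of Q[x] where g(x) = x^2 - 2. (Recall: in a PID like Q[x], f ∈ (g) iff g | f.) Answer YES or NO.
NO

In Q[x] the ideal (g) consists of all multiples of g, so f ∈ (g) iff g | f, i.e. iff the remainder of f on division by g is 0. Divide f by g (g is monic, so eliminate the leading term of the running remainder at each step):
  leading term 2·x^3: subtract (2·x)·g(x) = 2·x^3 - 4·x, leaving -x^2 - x + 2
  leading term -x^2: subtract (-1)·g(x) = 2 - x^2, leaving -x
The remainder r(x) = -x ≠ 0 (and deg r < deg g), so g ∤ f, i.e. f ∉ (g).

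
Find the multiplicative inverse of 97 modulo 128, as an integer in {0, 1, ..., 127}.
Apply the extended Euclidean algorithm to (128, 97), tracking rows (r, s, t) with s·128 + t·97 = r. Each division r_prev = q·r_cur + r_new produces the new row as (previous row) − q·(current row):
  row A: (128, 1, 0)   [1·128 + 0·97 = 128]
  row B: (97, 0, 1)   [0·128 + 1·97 = 97]
  128 = 1·97 + 31   → row C = row A − 1·row B = (31, 1, −1)   [check: 1·128 − 1·97 = 31]
  97 = 3·31 + 4   → row D = row B − 3·row C = (4, −3, 4)   [check: −3·128 + 4·97 = 4]
  31 = 7·4 + 3   → row E = row C − 7·row D = (3, 22, −29)   [check: 22·128 − 29·97 = 3]
  4 = 1·3 + 1   → row F = row D − 1·row E = (1, −25, 33)   [check: −25·128 + 33·97 = 1]
  3 = 3·1 + 0   → remainder 0, stop. gcd = 1 (last nonzero row F).
The gcd is 1, so 97 is invertible mod 128. The last nonzero row gives −25·128 + 33·97 = 1, so t = 33. So 97^(−1) ≡ 33 (mod 128). Verify: 97 · 33 = 3201 ≡ 1 (mod 128). ✓

Final answer: 97^(−1) ≡ 33 (mod 128)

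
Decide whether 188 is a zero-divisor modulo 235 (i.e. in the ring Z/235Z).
YES

gcd(188, 235) = 47 > 1, so 188 is not a unit in Z/235Z. In Z/nZ every nonzero non-unit is a zero-divisor: explicitly, take b = 235/gcd = 5 ≠ 0 (mod 235); then 188·5 = 940 = 4·235, i.e. 188·5 ≡ 0 (mod 235). So 188 is a zero-divisor.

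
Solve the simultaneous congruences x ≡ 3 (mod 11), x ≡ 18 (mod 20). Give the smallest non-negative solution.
The moduli 11, 20 are pairwise coprime, so by the CRT there is a unique solution mod 11·20 = 220.
Solve by successive substitution. Start with x ≡ 3 (mod 11).
  Combine with x ≡ 18 (mod 20): write x = 3 + 11·t and require 3 + 11·t ≡ 18 (mod 20), i.e. 11·t ≡ 18 − 3 ≡ 15 (mod 20). Since 11^(−1) ≡ 11 (mod 20), t ≡ 11·15 ≡ 5 (mod 20). So x ≡ 3 + 11·5 = 58 (mod 220).
Unique solution in [0, 220): x = 58.

Final answer: x ≡ 58 (mod 220); the representative in [0, 220) is 58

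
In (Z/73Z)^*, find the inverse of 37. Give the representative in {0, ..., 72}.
37^(−1) ≡ 2 (mod 73)

Apply the extended Euclidean algorithm to (73, 37), tracking rows (r, s, t) with s·73 + t·37 = r. Each division r_prev = q·r_cur + r_new produces the new row as (previous row) − q·(current row):
  row A: (73, 1, 0)   [1·73 + 0·37 = 73]
  row B: (37, 0, 1)   [0·73 + 1·37 = 37]
  73 = 1·37 + 36   → row C = row A − 1·row B = (36, 1, −1)   [check: 1·73 − 1·37 = 36]
  37 = 1·36 + 1   → row D = row B − 1·row C = (1, −1, 2)   [check: −1·73 + 2·37 = 1]
  36 = 36·1 + 0   → remainder 0, stop. gcd = 1 (last nonzero row D).
The gcd is 1, so 37 is invertible mod 73. The last nonzero row gives −1·73 + 2·37 = 1, so t = 2. So 37^(−1) ≡ 2 (mod 73). Verify: 37 · 2 = 74 ≡ 1 (mod 73). ✓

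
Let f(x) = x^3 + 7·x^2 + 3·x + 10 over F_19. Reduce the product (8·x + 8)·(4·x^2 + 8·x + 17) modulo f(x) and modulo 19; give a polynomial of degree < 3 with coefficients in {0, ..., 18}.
a · b ≡ 5·x^2 + 9·x + 6 (mod f(x))

Multiply as integer polynomials: a · b = 32·x^3 + 96·x^2 + 200·x + 136. Reducing coefficients mod 19: a · b ≡ 13·x^3 + x^2 + 10·x + 3. Now divide by f(x) = x^3 + 7·x^2 + 3·x + 10 in F_19[x], eliminating the leading term at each step:
  leading term 13·x^3: subtract (13)·f(x) = 13·x^3 + 15·x^2 + x + 16, leaving 5·x^2 + 9·x + 6 (coefficients mod 19)
The degree is now < 3, so this is the remainder. Hence a · b ≡ 5·x^2 + 9·x + 6 in F_19[x]/(f).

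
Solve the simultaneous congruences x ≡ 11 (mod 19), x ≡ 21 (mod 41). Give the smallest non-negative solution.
The moduli 19, 41 are pairwise coprime, so by the CRT there is a unique solution mod 19·41 = 779.
Solve by successive substitution. Start with x ≡ 11 (mod 19).
  Combine with x ≡ 21 (mod 41): write x = 11 + 19·t and require 11 + 19·t ≡ 21 (mod 41), i.e. 19·t ≡ 21 − 11 ≡ 10 (mod 41). Since 19^(−1) ≡ 13 (mod 41), t ≡ 13·10 ≡ 7 (mod 41). So x ≡ 11 + 19·7 = 144 (mod 779).
Unique solution in [0, 779): x = 144.

Final answer: x ≡ 144 (mod 779); the representative in [0, 779) is 144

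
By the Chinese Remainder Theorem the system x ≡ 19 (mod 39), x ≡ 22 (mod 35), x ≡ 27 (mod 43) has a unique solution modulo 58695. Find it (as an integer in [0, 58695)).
x ≡ 13357 (mod 58695); the representative in [0, 58695) is 13357

The moduli 39, 35, 43 are pairwise coprime, so by the CRT there is a unique solution mod 39·35·43 = 58695.
Solve by successive substitution. Start with x ≡ 19 (mod 39).
  Combine with x ≡ 22 (mod 35): write x = 19 + 39·t and require 19 + 39·t ≡ 22 (mod 35), i.e. 39·t ≡ 22 − 19 ≡ 3 (mod 35). Since 39^(−1) ≡ 9 (mod 35) (39 ≡ 4 (mod 35)), t ≡ 9·3 ≡ 27 (mod 35). So x ≡ 19 + 39·27 = 1072 (mod 1365).
  Combine with x ≡ 27 (mod 43): write x = 1072 + 1365·t and require 1072 + 1365·t ≡ 27 (mod 43), i.e. 1365·t ≡ 27 − 1072 ≡ 30 (mod 43). Since 1365^(−1) ≡ 39 (mod 43) (1365 ≡ 32 (mod 43)), t ≡ 39·30 ≡ 9 (mod 43). So x ≡ 1072 + 1365·9 = 13357 (mod 58695).
Unique solution in [0, 58695): x = 13357.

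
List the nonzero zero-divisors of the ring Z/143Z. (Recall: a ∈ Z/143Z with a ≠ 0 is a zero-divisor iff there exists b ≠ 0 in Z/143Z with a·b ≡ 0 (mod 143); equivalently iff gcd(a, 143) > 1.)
nonzero zero-divisors of Z/143Z = {11, 13, 22, 26, 33, 39, 44, 52, 55, 65, 66, 77, 78, 88, 91, 99, 104, 110, 117, 121, 130, 132}

An element a ∈ Z/143Z (with a ≠ 0) is a zero-divisor iff gcd(a, 143) > 1 (because a is a unit precisely when gcd(a, n) = 1, and in Z/nZ every nonzero, non-unit element is a zero-divisor). Scan a = 1, ..., 142 and keep those with gcd(a, 143) > 1:
  gcd(11, 143) = 11, gcd(13, 143) = 13, gcd(22, 143) = 11, gcd(26, 143) = 13, gcd(33, 143) = 11, gcd(39, 143) = 13, gcd(44, 143) = 11, gcd(52, 143) = 13, gcd(55, 143) = 11, gcd(65, 143) = 13, gcd(66, 143) = 11, gcd(77, 143) = 11, gcd(78, 143) = 13, gcd(88, 143) = 11, gcd(91, 143) = 13, gcd(99, 143) = 11, gcd(104, 143) = 13, gcd(110, 143) = 11, gcd(117, 143) = 13, gcd(121, 143) = 11, gcd(130, 143) = 13, gcd(132, 143) = 11.
All other a ∈ {1, ..., 142} have gcd(a, 143) = 1 and are units. So the nonzero zero-divisors are exactly the 22 values of a appearing in this scan.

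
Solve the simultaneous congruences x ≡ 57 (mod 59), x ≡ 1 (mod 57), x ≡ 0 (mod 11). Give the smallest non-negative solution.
The moduli 59, 57, 11 are pairwise coprime, so by the CRT there is a unique solution mod 59·57·11 = 36993.
Solve by successive substitution. Start with x ≡ 57 (mod 59).
  Combine with x ≡ 1 (mod 57): write x = 57 + 59·t and require 57 + 59·t ≡ 1 (mod 57), i.e. 59·t ≡ 1 − 57 ≡ 1 (mod 57). Since 59^(−1) ≡ 29 (mod 57) (59 ≡ 2 (mod 57)), t ≡ 29·1 ≡ 29 (mod 57). So x ≡ 57 + 59·29 = 1768 (mod 3363).
  Combine with x ≡ 0 (mod 11): write x = 1768 + 3363·t and require 1768 + 3363·t ≡ 0 (mod 11), i.e. 3363·t ≡ 0 − 1768 ≡ 3 (mod 11). Since 3363^(−1) ≡ 7 (mod 11) (3363 ≡ 8 (mod 11)), t ≡ 7·3 ≡ 10 (mod 11). So x ≡ 1768 + 3363·10 = 35398 (mod 36993).
Unique solution in [0, 36993): x = 35398.

Final answer: x ≡ 35398 (mod 36993); the representative in [0, 36993) is 35398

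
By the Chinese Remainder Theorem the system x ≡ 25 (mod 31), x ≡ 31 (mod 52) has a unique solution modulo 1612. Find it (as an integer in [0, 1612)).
x ≡ 707 (mod 1612); the representative in [0, 1612) is 707

The moduli 31, 52 are pairwise coprime, so by the CRT there is a unique solution mod 31·52 = 1612.
Solve by successive substitution. Start with x ≡ 25 (mod 31).
  Combine with x ≡ 31 (mod 52): write x = 25 + 31·t and require 25 + 31·t ≡ 31 (mod 52), i.e. 31·t ≡ 31 − 25 ≡ 6 (mod 52). Since 31^(−1) ≡ 47 (mod 52), t ≡ 47·6 ≡ 22 (mod 52). So x ≡ 25 + 31·22 = 707 (mod 1612).
Unique solution in [0, 1612): x = 707.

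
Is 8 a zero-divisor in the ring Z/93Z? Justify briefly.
NO

gcd(8, 93) = 1, so 8 is a unit in Z/93Z (it has a multiplicative inverse). A unit cannot be a zero-divisor: if 8·b ≡ 0 then multiplying both sides by 8^(−1) gives b ≡ 0. So 8 is not a zero-divisor.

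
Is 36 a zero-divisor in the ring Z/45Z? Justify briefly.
gcd(36, 45) = 9 > 1, so 36 is not a unit in Z/45Z. In Z/nZ every nonzero non-unit is a zero-divisor: explicitly, take b = 45/gcd = 5 ≠ 0 (mod 45); then 36·5 = 180 = 4·45, i.e. 36·5 ≡ 0 (mod 45). So 36 is a zero-divisor.

Final answer: YES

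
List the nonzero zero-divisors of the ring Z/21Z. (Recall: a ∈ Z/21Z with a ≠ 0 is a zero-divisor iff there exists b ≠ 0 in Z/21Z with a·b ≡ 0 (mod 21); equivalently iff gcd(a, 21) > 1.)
nonzero zero-divisors of Z/21Z = {3, 6, 7, 9, 12, 14, 15, 18}

An element a ∈ Z/21Z (with a ≠ 0) is a zero-divisor iff gcd(a, 21) > 1 (because a is a unit precisely when gcd(a, n) = 1, and in Z/nZ every nonzero, non-unit element is a zero-divisor). Scan a = 1, ..., 20 and keep those with gcd(a, 21) > 1:
  gcd(3, 21) = 3, gcd(6, 21) = 3, gcd(7, 21) = 7, gcd(9, 21) = 3, gcd(12, 21) = 3, gcd(14, 21) = 7, gcd(15, 21) = 3, gcd(18, 21) = 3.
All other a ∈ {1, ..., 20} have gcd(a, 21) = 1 and are units. So the nonzero zero-divisors are exactly the 8 values of a appearing in this scan.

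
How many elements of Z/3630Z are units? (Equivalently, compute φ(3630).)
An element a ∈ Z/3630Z is a unit iff gcd(a, 3630) = 1, so the number of units is φ(3630). φ is multiplicative, with φ(p^e) = p^e − p^(e−1). Factorise 3630 = 2 · 3 · 5 · 11^2. Then
  φ(3630) = (2 − 1) · (3 − 1) · (5 − 1) · (11^2 − 11^1) = 1 · 2 · 4 · 110 = 880.

Final answer: Z/3630Z has φ(3630) = 880 units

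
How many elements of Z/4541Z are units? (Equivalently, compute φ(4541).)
Z/4541Z has φ(4541) = 4284 units

An element a ∈ Z/4541Z is a unit iff gcd(a, 4541) = 1, so the number of units is φ(4541). φ is multiplicative, with φ(p^e) = p^e − p^(e−1). Factorise 4541 = 19 · 239. Then
  φ(4541) = (19 − 1) · (239 − 1) = 18 · 238 = 4284.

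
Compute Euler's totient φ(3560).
φ is multiplicative, with φ(p^e) = p^e − p^(e−1). Factorise 3560 = 2^3 · 5 · 89. Then
  φ(3560) = (2^3 − 2^2) · (5 − 1) · (89 − 1) = 4 · 4 · 88 = 1408.

Final answer: φ(3560) = 1408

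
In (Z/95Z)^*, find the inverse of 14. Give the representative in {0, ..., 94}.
Apply the extended Euclidean algorithm to (95, 14), tracking rows (r, s, t) with s·95 + t·14 = r. Each division r_prev = q·r_cur + r_new produces the new row as (previous row) − q·(current row):
  row A: (95, 1, 0)   [1·95 + 0·14 = 95]
  row B: (14, 0, 1)   [0·95 + 1·14 = 14]
  95 = 6·14 + 11   → row C = row A − 6·row B = (11, 1, −6)   [check: 1·95 − 6·14 = 11]
  14 = 1·11 + 3   → row D = row B − 1·row C = (3, −1, 7)   [check: −1·95 + 7·14 = 3]
  11 = 3·3 + 2   → row E = row C − 3·row D = (2, 4, −27)   [check: 4·95 − 27·14 = 2]
  3 = 1·2 + 1   → row F = row D − 1·row E = (1, −5, 34)   [check: −5·95 + 34·14 = 1]
  2 = 2·1 + 0   → remainder 0, stop. gcd = 1 (last nonzero row F).
The gcd is 1, so 14 is invertible mod 95. The last nonzero row gives −5·95 + 34·14 = 1, so t = 34. So 14^(−1) ≡ 34 (mod 95). Verify: 14 · 34 = 476 ≡ 1 (mod 95). ✓

Final answer: 14^(−1) ≡ 34 (mod 95)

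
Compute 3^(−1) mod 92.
Apply the extended Euclidean algorithm to (92, 3), tracking rows (r, s, t) with s·92 + t·3 = r. Each division r_prev = q·r_cur + r_new produces the new row as (previous row) − q·(current row):
  row A: (92, 1, 0)   [1·92 + 0·3 = 92]
  row B: (3, 0, 1)   [0·92 + 1·3 = 3]
  92 = 30·3 + 2   → row C = row A − 30·row B = (2, 1, −30)   [check: 1·92 − 30·3 = 2]
  3 = 1·2 + 1   → row D = row B − 1·row C = (1, −1, 31)   [check: −1·92 + 31·3 = 1]
  2 = 2·1 + 0   → remainder 0, stop. gcd = 1 (last nonzero row D).
The gcd is 1, so 3 is invertible mod 92. The last nonzero row gives −1·92 + 31·3 = 1, so t = 31. So 3^(−1) ≡ 31 (mod 92). Verify: 3 · 31 = 93 ≡ 1 (mod 92). ✓

Final answer: 3^(−1) ≡ 31 (mod 92)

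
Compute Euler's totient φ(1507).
φ(1507) = 1360

φ is multiplicative, with φ(p^e) = p^e − p^(e−1). Factorise 1507 = 11 · 137. Then
  φ(1507) = (11 − 1) · (137 − 1) = 10 · 136 = 1360.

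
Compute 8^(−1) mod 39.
Apply the extended Euclidean algorithm to (39, 8), tracking rows (r, s, t) with s·39 + t·8 = r. Each division r_prev = q·r_cur + r_new produces the new row as (previous row) − q·(current row):
  row A: (39, 1, 0)   [1·39 + 0·8 = 39]
  row B: (8, 0, 1)   [0·39 + 1·8 = 8]
  39 = 4·8 + 7   → row C = row A − 4·row B = (7, 1, −4)   [check: 1·39 − 4·8 = 7]
  8 = 1·7 + 1   → row D = row B − 1·row C = (1, −1, 5)   [check: −1·39 + 5·8 = 1]
  7 = 7·1 + 0   → remainder 0, stop. gcd = 1 (last nonzero row D).
The gcd is 1, so 8 is invertible mod 39. The last nonzero row gives −1·39 + 5·8 = 1, so t = 5. So 8^(−1) ≡ 5 (mod 39). Verify: 8 · 5 = 40 ≡ 1 (mod 39). ✓

Final answer: 8^(−1) ≡ 5 (mod 39)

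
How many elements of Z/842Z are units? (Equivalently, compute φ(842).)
Z/842Z has φ(842) = 420 units

An element a ∈ Z/842Z is a unit iff gcd(a, 842) = 1, so the number of units is φ(842). φ is multiplicative, with φ(p^e) = p^e − p^(e−1). Factorise 842 = 2 · 421. Then
  φ(842) = (2 − 1) · (421 − 1) = 1 · 420 = 420.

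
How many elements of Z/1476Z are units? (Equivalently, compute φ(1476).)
An element a ∈ Z/1476Z is a unit iff gcd(a, 1476) = 1, so the number of units is φ(1476). φ is multiplicative, with φ(p^e) = p^e − p^(e−1). Factorise 1476 = 2^2 · 3^2 · 41. Then
  φ(1476) = (2^2 − 2^1) · (3^2 − 3^1) · (41 − 1) = 2 · 6 · 40 = 480.

Final answer: Z/1476Z has φ(1476) = 480 units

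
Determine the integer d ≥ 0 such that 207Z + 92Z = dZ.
In the PID Z, (a, b) is generated by gcd(a, b). Compute gcd(207, 92) with the extended Euclidean algorithm, tracking rows (r, s, t) with s·207 + t·92 = r:
  row A: (207, 1, 0)   [1·207 + 0·92 = 207]
  row B: (92, 0, 1)   [0·207 + 1·92 = 92]
  207 = 2·92 + 23   → row C = row A − 2·row B = (23, 1, −2)   [check: 1·207 − 2·92 = 23]
  92 = 4·23 + 0   → remainder 0, stop. gcd = 23 (last nonzero row C).
So gcd(207, 92) = 23, with Bézout identity 1·207 − 2·92 = 23. Containment (⊇): the Bézout identity exhibits 23 as an element of (207, 92), giving (23) ⊆ (207, 92). Containment (⊆): since 23 | 207 and 23 | 92 (207 = 23·9, 92 = 23·4), every Z-linear combination of 207 and 92 is divisible by 23, so (207, 92) ⊆ (23). Therefore (207, 92) = (23), d = 23.

Final answer: (207, 92) = (23); d = 23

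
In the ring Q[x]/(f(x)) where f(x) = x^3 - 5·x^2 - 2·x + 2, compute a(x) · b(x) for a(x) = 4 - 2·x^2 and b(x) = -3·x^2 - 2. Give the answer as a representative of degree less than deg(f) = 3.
First multiply in Q[x] without reducing: a · b = 6·x^4 - 8·x^2 - 8. Now divide by f(x) = x^3 - 5·x^2 - 2·x + 2, eliminating the leading term at each step:
  leading term 6·x^4: subtract (6·x)·f(x) = 6·x^4 - 30·x^3 - 12·x^2 + 12·x, leaving 30·x^3 + 4·x^2 - 12·x - 8
  leading term 30·x^3: subtract (30)·f(x) = 30·x^3 - 150·x^2 - 60·x + 60, leaving 154·x^2 + 48·x - 68
The degree is now < 3, so this is the remainder. Hence a · b ≡ 154·x^2 + 48·x - 68 in Q[x]/(f).

Final answer: a · b ≡ 154·x^2 + 48·x - 68 (mod f(x))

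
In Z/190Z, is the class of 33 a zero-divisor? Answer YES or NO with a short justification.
NO

gcd(33, 190) = 1, so 33 is a unit in Z/190Z (it has a multiplicative inverse). A unit cannot be a zero-divisor: if 33·b ≡ 0 then multiplying both sides by 33^(−1) gives b ≡ 0. So 33 is not a zero-divisor.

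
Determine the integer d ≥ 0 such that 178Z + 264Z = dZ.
In the PID Z, (a, b) is generated by gcd(a, b). Compute gcd(264, 178) with the extended Euclidean algorithm, tracking rows (r, s, t) with s·264 + t·178 = r:
  row A: (264, 1, 0)   [1·264 + 0·178 = 264]
  row B: (178, 0, 1)   [0·264 + 1·178 = 178]
  264 = 1·178 + 86   → row C = row A − 1·row B = (86, 1, −1)   [check: 1·264 − 1·178 = 86]
  178 = 2·86 + 6   → row D = row B − 2·row C = (6, −2, 3)   [check: −2·264 + 3·178 = 6]
  86 = 14·6 + 2   → row E = row C − 14·row D = (2, 29, −43)   [check: 29·264 − 43·178 = 2]
  6 = 3·2 + 0   → remainder 0, stop. gcd = 2 (last nonzero row E).
So gcd(178, 264) = 2, with Bézout identity 29·264 − 43·178 = 2. Containment (⊇): the Bézout identity exhibits 2 as an element of (178, 264), giving (2) ⊆ (178, 264). Containment (⊆): since 2 | 178 and 2 | 264 (178 = 2·89, 264 = 2·132), every Z-linear combination of 178 and 264 is divisible by 2, so (178, 264) ⊆ (2). Therefore (178, 264) = (2), d = 2.

Final answer: (178, 264) = (2); d = 2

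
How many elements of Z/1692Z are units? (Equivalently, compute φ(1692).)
An element a ∈ Z/1692Z is a unit iff gcd(a, 1692) = 1, so the number of units is φ(1692). φ is multiplicative, with φ(p^e) = p^e − p^(e−1). Factorise 1692 = 2^2 · 3^2 · 47. Then
  φ(1692) = (2^2 − 2^1) · (3^2 − 3^1) · (47 − 1) = 2 · 6 · 46 = 552.

Final answer: Z/1692Z has φ(1692) = 552 units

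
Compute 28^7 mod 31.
14

Use repeated squaring. Binary(7) = 111. Walk through the bits of the exponent 7 left-to-right: at each bit after the leading one, square the running value, then multiply by 28 if the bit is 1 (always reducing mod 31):
  bit 1 = 1 (leading): start with 28.
  bit 2 = 1: square 28^2 = 784 ≡ 9; bit is 1, so multiply 9·28 = 252 ≡ 4 (mod 31).
  bit 3 = 1: square 4^2 = 16; bit is 1, so multiply 16·28 = 448 ≡ 14 (mod 31).
Final value: 28^7 ≡ 14 (mod 31).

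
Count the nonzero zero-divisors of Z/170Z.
Z/170Z has 105 nonzero zero-divisors

In Z/170Z each nonzero element is either a unit (gcd with 170 is 1) or a zero-divisor (gcd > 1). The number of units is φ(170): factorise 170 = 2 · 5 · 17, so φ(170) = (2 − 1) · (5 − 1) · (17 − 1) = 1 · 4 · 16 = 64. The nonzero elements number 170 − 1 = 169. Hence the nonzero zero-divisors number 169 − 64 = 105.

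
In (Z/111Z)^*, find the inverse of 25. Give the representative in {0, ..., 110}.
Apply the extended Euclidean algorithm to (111, 25), tracking rows (r, s, t) with s·111 + t·25 = r. Each division r_prev = q·r_cur + r_new produces the new row as (previous row) − q·(current row):
  row A: (111, 1, 0)   [1·111 + 0·25 = 111]
  row B: (25, 0, 1)   [0·111 + 1·25 = 25]
  111 = 4·25 + 11   → row C = row A − 4·row B = (11, 1, −4)   [check: 1·111 − 4·25 = 11]
  25 = 2·11 + 3   → row D = row B − 2·row C = (3, −2, 9)   [check: −2·111 + 9·25 = 3]
  11 = 3·3 + 2   → row E = row C − 3·row D = (2, 7, −31)   [check: 7·111 − 31·25 = 2]
  3 = 1·2 + 1   → row F = row D − 1·row E = (1, −9, 40)   [check: −9·111 + 40·25 = 1]
  2 = 2·1 + 0   → remainder 0, stop. gcd = 1 (last nonzero row F).
The gcd is 1, so 25 is invertible mod 111. The last nonzero row gives −9·111 + 40·25 = 1, so t = 40. So 25^(−1) ≡ 40 (mod 111). Verify: 25 · 40 = 1000 ≡ 1 (mod 111). ✓

Final answer: 25^(−1) ≡ 40 (mod 111)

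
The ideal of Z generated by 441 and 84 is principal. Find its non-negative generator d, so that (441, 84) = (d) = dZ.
(441, 84) = (21); d = 21

In the PID Z, (a, b) is generated by gcd(a, b). Compute gcd(441, 84) with the extended Euclidean algorithm, tracking rows (r, s, t) with s·441 + t·84 = r:
  row A: (441, 1, 0)   [1·441 + 0·84 = 441]
  row B: (84, 0, 1)   [0·441 + 1·84 = 84]
  441 = 5·84 + 21   → row C = row A − 5·row B = (21, 1, −5)   [check: 1·441 − 5·84 = 21]
  84 = 4·21 + 0   → remainder 0, stop. gcd = 21 (last nonzero row C).
So gcd(441, 84) = 21, with Bézout identity 1·441 − 5·84 = 21. Containment (⊇): the Bézout identity exhibits 21 as an element of (441, 84), giving (21) ⊆ (441, 84). Containment (⊆): since 21 | 441 and 21 | 84 (441 = 21·21, 84 = 21·4), every Z-linear combination of 441 and 84 is divisible by 21, so (441, 84) ⊆ (21). Therefore (441, 84) = (21), d = 21.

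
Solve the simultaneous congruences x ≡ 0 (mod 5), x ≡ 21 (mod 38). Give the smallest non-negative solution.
The moduli 5, 38 are pairwise coprime, so by the CRT there is a unique solution mod 5·38 = 190.
Solve by successive substitution. Start with x ≡ 0 (mod 5).
  Combine with x ≡ 21 (mod 38): write x = 5·t and require 5·t ≡ 21 (mod 38). Since 5^(−1) ≡ 23 (mod 38), t ≡ 23·21 ≡ 27 (mod 38). So x ≡ 5·27 = 135 (mod 190).
Unique solution in [0, 190): x = 135.

Final answer: x ≡ 135 (mod 190); the representative in [0, 190) is 135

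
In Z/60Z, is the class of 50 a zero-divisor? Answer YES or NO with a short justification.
gcd(50, 60) = 10 > 1, so 50 is not a unit in Z/60Z. In Z/nZ every nonzero non-unit is a zero-divisor: explicitly, take b = 60/gcd = 6 ≠ 0 (mod 60); then 50·6 = 300 = 5·60, i.e. 50·6 ≡ 0 (mod 60). So 50 is a zero-divisor.

Final answer: YES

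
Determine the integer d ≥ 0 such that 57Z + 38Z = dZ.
(57, 38) = (19); d = 19

In the PID Z, (a, b) is generated by gcd(a, b). Compute gcd(57, 38) with the extended Euclidean algorithm, tracking rows (r, s, t) with s·57 + t·38 = r:
  row A: (57, 1, 0)   [1·57 + 0·38 = 57]
  row B: (38, 0, 1)   [0·57 + 1·38 = 38]
  57 = 1·38 + 19   → row C = row A − 1·row B = (19, 1, −1)   [check: 1·57 − 1·38 = 19]
  38 = 2·19 + 0   → remainder 0, stop. gcd = 19 (last nonzero row C).
So gcd(57, 38) = 19, with Bézout identity 1·57 − 1·38 = 19. Containment (⊇): the Bézout identity exhibits 19 as an element of (57, 38), giving (19) ⊆ (57, 38). Containment (⊆): since 19 | 57 and 19 | 38 (57 = 19·3, 38 = 19·2), every Z-linear combination of 57 and 38 is divisible by 19, so (57, 38) ⊆ (19). Therefore (57, 38) = (19), d = 19.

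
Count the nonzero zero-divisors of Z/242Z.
In Z/242Z each nonzero element is either a unit (gcd with 242 is 1) or a zero-divisor (gcd > 1). The number of units is φ(242): factorise 242 = 2 · 11^2, so φ(242) = (2 − 1) · (11^2 − 11^1) = 1 · 110 = 110. The nonzero elements number 242 − 1 = 241. Hence the nonzero zero-divisors number 241 − 110 = 131.

Final answer: Z/242Z has 131 nonzero zero-divisors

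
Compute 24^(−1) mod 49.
24^(−1) ≡ 47 (mod 49)

Apply the extended Euclidean algorithm to (49, 24), tracking rows (r, s, t) with s·49 + t·24 = r. Each division r_prev = q·r_cur + r_new produces the new row as (previous row) − q·(current row):
  row A: (49, 1, 0)   [1·49 + 0·24 = 49]
  row B: (24, 0, 1)   [0·49 + 1·24 = 24]
  49 = 2·24 + 1   → row C = row A − 2·row B = (1, 1, −2)   [check: 1·49 − 2·24 = 1]
  24 = 24·1 + 0   → remainder 0, stop. gcd = 1 (last nonzero row C).
The gcd is 1, so 24 is invertible mod 49. The last nonzero row gives 1·49 − 2·24 = 1, so t = −2. So 24^(−1) ≡ −2 ≡ 47 (mod 49). Verify: 24 · 47 = 1128 ≡ 1 (mod 49). ✓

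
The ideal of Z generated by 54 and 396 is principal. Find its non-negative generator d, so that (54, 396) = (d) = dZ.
(54, 396) = (18); d = 18

In the PID Z, (a, b) is generated by gcd(a, b). Compute gcd(396, 54) with the extended Euclidean algorithm, tracking rows (r, s, t) with s·396 + t·54 = r:
  row A: (396, 1, 0)   [1·396 + 0·54 = 396]
  row B: (54, 0, 1)   [0·396 + 1·54 = 54]
  396 = 7·54 + 18   → row C = row A − 7·row B = (18, 1, −7)   [check: 1·396 − 7·54 = 18]
  54 = 3·18 + 0   → remainder 0, stop. gcd = 18 (last nonzero row C).
So gcd(54, 396) = 18, with Bézout identity 1·396 − 7·54 = 18. Containment (⊇): the Bézout identity exhibits 18 as an element of (54, 396), giving (18) ⊆ (54, 396). Containment (⊆): since 18 | 54 and 18 | 396 (54 = 18·3, 396 = 18·22), every Z-linear combination of 54 and 396 is divisible by 18, so (54, 396) ⊆ (18). Therefore (54, 396) = (18), d = 18.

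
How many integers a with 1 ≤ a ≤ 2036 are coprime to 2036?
The number of a ∈ {1, ..., 2036} with gcd(a, 2036) = 1 is by definition Euler's totient φ(2036). φ is multiplicative, with φ(p^e) = p^e − p^(e−1). Factorise 2036 = 2^2 · 509. Then
  φ(2036) = (2^2 − 2^1) · (509 − 1) = 2 · 508 = 1016.
So there are 1016 such integers.

Final answer: 1016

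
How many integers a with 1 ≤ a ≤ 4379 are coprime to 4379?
The number of a ∈ {1, ..., 4379} with gcd(a, 4379) = 1 is by definition Euler's totient φ(4379). φ is multiplicative, with φ(p^e) = p^e − p^(e−1). Factorise 4379 = 29 · 151. Then
  φ(4379) = (29 − 1) · (151 − 1) = 28 · 150 = 4200.
So there are 4200 such integers.

Final answer: 4200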